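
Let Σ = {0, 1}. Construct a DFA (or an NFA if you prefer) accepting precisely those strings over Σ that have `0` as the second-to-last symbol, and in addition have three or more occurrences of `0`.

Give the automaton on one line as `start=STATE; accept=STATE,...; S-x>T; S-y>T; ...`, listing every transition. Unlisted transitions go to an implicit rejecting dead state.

Handle the two conditions separately and then intersect. One (7 states) tracks the last 2 symbols read; the other (5 states) tracks the count of `0`s, saturating at 4. Each combined state is a pair, one component from each; accept when both components accept. After merging equivalent states the machine shrinks.
With 7 states:
        0   1  
>  q0   q1  q0 
   q1   q2  q1 
   q2   q3  q4 
 * q3   q3  q5 
   q4   q6  q4 
 * q5   q6  q4 
   q6   q3  q5 
(> = start, * = accepting)

start=q0; accept=q3,q5; q0-0>q1; q0-1>q0; q1-0>q2; q1-1>q1; q2-0>q3; q2-1>q4; q3-0>q3; q3-1>q5; q4-0>q6; q4-1>q4; q5-0>q6; q5-1>q4; q6-0>q3; q6-1>q5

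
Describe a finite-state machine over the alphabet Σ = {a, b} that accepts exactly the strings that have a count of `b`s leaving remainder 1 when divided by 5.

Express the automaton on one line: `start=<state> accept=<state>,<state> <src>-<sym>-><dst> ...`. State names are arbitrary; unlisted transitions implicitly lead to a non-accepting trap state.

start=s0 accept=s1 s0-a->s0 s0-b->s1 s1-a->s1 s1-b->s2 s2-a->s2 s2-b->s3 s3-a->s3 s3-b->s4 s4-a->s4 s4-b->s0

Keep the running count of `b`s modulo 5: each `b` advances along the cycle s0 → s1 → s2 → s3 → s4 → s0 while other symbols loop. Accept at s1.
5 states suffice.
        a   b  
>  s0   s0  s1 
 * s1   s1  s2 
   s2   s2  s3 
   s3   s3  s4 
   s4   s4  s0 
(> = start, * = accepting)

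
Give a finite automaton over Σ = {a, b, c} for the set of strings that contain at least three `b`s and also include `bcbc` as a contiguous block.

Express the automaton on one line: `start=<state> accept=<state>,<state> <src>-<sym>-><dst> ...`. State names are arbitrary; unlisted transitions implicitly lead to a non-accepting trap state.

Run two small machines in parallel and take their product. The first has 5 states tracking the count of `b`s, saturating at 4; the second has 5 states tracking whether and how much of `bcbc` has been seen. A product state is a pair (one from each), accepting exactly when both do.
A 19-state machine:
          a    b    c  
>  S0     S0   S1   S0 
   S1     S2   S3   S4 
   S2     S2   S3   S2 
   S3     S5   S6   S7 
   S4     S2   S8   S2 
   S5     S5   S6   S5 
   S6     S9  S10  S11 
   S7     S5  S12   S5 
   S8     S5   S6  S13 
   S9     S9  S10   S9 
   S10   S14  S10  S15 
   S11    S9  S16   S9 
   S12    S9  S10  S17 
   S13   S13  S17  S13 
   S14   S14  S10  S14 
   S15   S14  S16  S14 
   S16   S14  S10  S18 
 * S17   S17  S18  S17 
 * S18   S18  S18  S18 
(> = start, * = accepting)

start=S0 accept=S17,S18 S0-a->S0 S0-b->S1 S0-c->S0 S1-a->S2 S1-b->S3 S1-c->S4 S2-a->S2 S2-b->S3 S2-c->S2 S3-a->S5 S3-b->S6 S3-c->S7 S4-a->S2 S4-b->S8 S4-c->S2 S5-a->S5 S5-b->S6 S5-c->S5 S6-a->S9 S6-b->S10 S6-c->S11 S7-a->S5 S7-b->S12 S7-c->S5 S8-a->S5 S8-b->S6 S8-c->S13 S9-a->S9 S9-b->S10 S9-c->S9 S10-a->S14 S10-b->S10 S10-c->S15 S11-a->S9 S11-b->S16 S11-c->S9 S12-a->S9 S12-b->S10 S12-c->S17 S13-a->S13 S13-b->S17 S13-c->S13 S14-a->S14 S14-b->S10 S14-c->S14 S15-a->S14 S15-b->S16 S15-c->S14 S16-a->S14 S16-b->S10 S16-c->S18 S17-a->S17 S17-b->S18 S17-c->S17 S18-a->S18 S18-b->S18 S18-c->S18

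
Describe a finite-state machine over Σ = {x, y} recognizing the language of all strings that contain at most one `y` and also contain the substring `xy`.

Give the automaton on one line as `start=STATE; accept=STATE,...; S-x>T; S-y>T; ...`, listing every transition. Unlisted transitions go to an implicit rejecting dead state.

Build one automaton per condition and run them in lockstep. One (3 states) tracks the count of `y`s, saturating at 2; the other (3 states) tracks whether and how much of `xy` has been seen. Each combined state is a pair, one component from each; accept when both components accept. Equivalent product states are then merged.
        x   y  
>  S0   S1  S2 
   S1   S1  S3 
   S2   S2  S2 
 * S3   S3  S2 
(> = start, * = accepting)

start=S0; accept=S3; S0-x>S1; S0-y>S2; S1-x>S1; S1-y>S3; S2-x>S2; S2-y>S2; S3-x>S3; S3-y>S2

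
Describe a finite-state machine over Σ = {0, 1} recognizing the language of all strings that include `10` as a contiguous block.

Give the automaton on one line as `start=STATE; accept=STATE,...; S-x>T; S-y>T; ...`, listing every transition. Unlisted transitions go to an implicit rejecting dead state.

start=q0; accept=q2; q0-0>q0; q0-1>q1; q1-0>q2; q1-1>q1; q2-0>q2; q2-1>q2

States q0..q1 record the length of the longest prefix of `10` that matches the current input suffix. Reaching q2 means `10` has been seen, and we stay there forever. Accept from q2.
A 3-state machine:
        0   1  
>  q0   q0  q1 
   q1   q2  q1 
 * q2   q2  q2 
(> = start, * = accepting)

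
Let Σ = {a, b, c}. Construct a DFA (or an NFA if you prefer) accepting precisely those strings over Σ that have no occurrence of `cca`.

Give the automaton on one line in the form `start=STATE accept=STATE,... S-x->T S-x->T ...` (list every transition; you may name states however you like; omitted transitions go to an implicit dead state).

start=S0 accept=S0,S1,S2 S0-a->S0 S0-b->S0 S0-c->S1 S1-a->S0 S1-b->S0 S1-c->S2 S2-a->S3 S2-b->S0 S2-c->S2 S3-a->S3 S3-b->S3 S3-c->S3

This is the complement of 'contains `cca`'. Use the same substring-matching states — S0 through S3 holding how much of `cca` has just been matched — but flip the accepting set: everything except the trap S3 accepts.
A 4-state machine:
        a   b   c  
>* S0   S0  S0  S1 
 * S1   S0  S0  S2 
 * S2   S3  S0  S2 
   S3   S3  S3  S3 
(> = start, * = accepting)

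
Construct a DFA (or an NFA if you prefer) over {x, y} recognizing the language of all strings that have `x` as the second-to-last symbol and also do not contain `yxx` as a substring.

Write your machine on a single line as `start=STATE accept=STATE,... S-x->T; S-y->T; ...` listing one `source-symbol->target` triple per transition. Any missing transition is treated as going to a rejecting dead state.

Build one automaton per condition and run them in lockstep. The first has 7 states tracking the last 2 symbols read; the second has 4 states tracking partial matches of the forbidden pattern `yxx`. A product state is a pair (one from each), accepting exactly when both do.
          x    y  
>  q0     q1   q2 
   q1     q3   q4 
   q2     q5   q6 
 * q3     q3   q4 
 * q4     q5   q6 
   q5     q7   q4 
   q6     q5   q6 
   q7     q7   q8 
   q8     q9  q10 
   q9     q7   q8 
   q10    q9  q10 
(> = start, * = accepting)

start=q0; accept=q3,q4; q0-x->q1; q0-y->q2; q1-x->q3; q1-y->q4; q2-x->q5; q2-y->q6; q3-x->q3; q3-y->q4; q4-x->q5; q4-y->q6; q5-x->q7; q5-y->q4; q6-x->q5; q6-y->q6; q7-x->q7; q7-y->q8; q8-x->q9; q8-y->q10; q9-x->q7; q9-y->q8; q10-x->q9; q10-y->q10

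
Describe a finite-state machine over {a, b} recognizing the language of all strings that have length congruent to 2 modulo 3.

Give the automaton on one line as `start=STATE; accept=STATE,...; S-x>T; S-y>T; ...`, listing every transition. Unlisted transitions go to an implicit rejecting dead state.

start=q0; accept=q2; q0-a>q1; q0-b>q1; q1-a>q2; q1-b>q2; q2-a>q0; q2-b>q0

Count input length modulo 3: every symbol advances one step around the cycle q0 → q1 → q2 → q0. Accept at q2.
3 states suffice.
        a   b  
>  q0   q1  q1 
   q1   q2  q2 
 * q2   q0  q0 
(> = start, * = accepting)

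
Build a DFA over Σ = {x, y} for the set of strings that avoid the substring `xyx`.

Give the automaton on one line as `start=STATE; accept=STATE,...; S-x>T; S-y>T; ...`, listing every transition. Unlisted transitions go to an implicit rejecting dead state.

This is the complement of 'contains `xyx`'. Use the same substring-matching states — A through D holding how much of `xyx` has just been matched — but flip the accepting set: everything except the trap D accepts.
       x  y 
>* A   B  A 
 * B   B  C 
 * C   D  A 
   D   D  D 
(> = start, * = accepting)

start=A; accept=A,B,C; A-x>B; A-y>A; B-x>B; B-y>C; C-x>D; C-y>A; D-x>D; D-y>D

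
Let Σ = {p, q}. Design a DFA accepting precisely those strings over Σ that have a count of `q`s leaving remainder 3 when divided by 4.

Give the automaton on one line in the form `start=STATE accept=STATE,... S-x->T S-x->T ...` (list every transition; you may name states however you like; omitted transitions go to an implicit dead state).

start=s0 accept=s3 s0-p->s0 s0-q->s1 s1-p->s1 s1-q->s2 s2-p->s2 s2-q->s3 s3-p->s3 s3-q->s0

Keep the running count of `q`s modulo 4: each `q` advances along the cycle s0 → s1 → s2 → s3 → s0 while other symbols loop. Accept at s3.
4 states suffice.
        p   q  
>  s0   s0  s1 
   s1   s1  s2 
   s2   s2  s3 
 * s3   s3  s0 
(> = start, * = accepting)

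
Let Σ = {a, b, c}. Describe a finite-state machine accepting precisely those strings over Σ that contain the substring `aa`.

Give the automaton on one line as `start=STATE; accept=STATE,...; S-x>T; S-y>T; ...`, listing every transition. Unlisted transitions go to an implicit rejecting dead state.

start=S0; accept=S2; S0-a>S1; S0-b>S0; S0-c>S0; S1-a>S2; S1-b>S0; S1-c>S0; S2-a>S2; S2-b>S2; S2-c>S2

States S0..S1 record the length of the longest prefix of `aa` that matches the current input suffix. Reaching S2 means `aa` has been seen, and we stay there forever. Accept from S2.
With 3 states:
        a   b   c  
>  S0   S1  S0  S0 
   S1   S2  S0  S0 
 * S2   S2  S2  S2 
(> = start, * = accepting)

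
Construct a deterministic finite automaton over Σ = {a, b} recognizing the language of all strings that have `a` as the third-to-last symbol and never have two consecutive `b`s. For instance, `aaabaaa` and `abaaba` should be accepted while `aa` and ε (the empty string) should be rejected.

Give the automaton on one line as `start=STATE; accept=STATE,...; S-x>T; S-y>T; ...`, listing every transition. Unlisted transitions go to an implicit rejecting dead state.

Handle the two conditions separately and then intersect. One (15 states) tracks the last 3 symbols read; the other (3 states) tracks partial matches of the forbidden pattern `bb`. Each combined state is a pair, one component from each; accept when both components accept.
A 20-state machine:
          a    b  
>  S0     S1   S2 
   S1     S3   S4 
   S2     S5   S6 
   S3     S7   S8 
   S4     S9  S10 
   S5    S11  S12 
   S6    S13  S14 
 * S7     S7   S8 
 * S8     S9  S10 
 * S9    S11  S12 
   S10   S13  S14 
   S11    S7   S8 
   S12    S9  S10 
   S13   S15  S16 
   S14   S13  S14 
   S15   S17  S18 
   S16   S19  S10 
   S17   S17  S18 
   S18   S19  S10 
   S19   S15  S16 
(> = start, * = accepting)

start=S0; accept=S7,S8,S9; S0-a>S1; S0-b>S2; S1-a>S3; S1-b>S4; S2-a>S5; S2-b>S6; S3-a>S7; S3-b>S8; S4-a>S9; S4-b>S10; S5-a>S11; S5-b>S12; S6-a>S13; S6-b>S14; S7-a>S7; S7-b>S8; S8-a>S9; S8-b>S10; S9-a>S11; S9-b>S12; S10-a>S13; S10-b>S14; S11-a>S7; S11-b>S8; S12-a>S9; S12-b>S10; S13-a>S15; S13-b>S16; S14-a>S13; S14-b>S14; S15-a>S17; S15-b>S18; S16-a>S19; S16-b>S10; S17-a>S17; S17-b>S18; S18-a>S19; S18-b>S10; S19-a>S15; S19-b>S16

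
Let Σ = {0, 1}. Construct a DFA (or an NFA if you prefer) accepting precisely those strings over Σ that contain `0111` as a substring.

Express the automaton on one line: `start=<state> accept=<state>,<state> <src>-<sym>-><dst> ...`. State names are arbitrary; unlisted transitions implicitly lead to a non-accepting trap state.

States S0..S3 record the length of the longest prefix of `0111` that matches the current input suffix. Reaching S4 means `0111` has been seen, and we stay there forever. Accept from S4.
5 states suffice.
        0   1  
>  S0   S1  S0 
   S1   S1  S2 
   S2   S1  S3 
   S3   S1  S4 
 * S4   S4  S4 
(> = start, * = accepting)

start=S0 accept=S4 S0-0->S1 S0-1->S0 S1-0->S1 S1-1->S2 S2-0->S1 S2-1->S3 S3-0->S1 S3-1->S4 S4-0->S4 S4-1->S4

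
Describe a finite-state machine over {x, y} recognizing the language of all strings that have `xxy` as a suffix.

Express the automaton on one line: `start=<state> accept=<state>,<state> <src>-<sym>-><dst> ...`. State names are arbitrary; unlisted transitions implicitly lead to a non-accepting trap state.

start=q0 accept=q3 q0-x->q1 q0-y->q0 q1-x->q2 q1-y->q0 q2-x->q2 q2-y->q3 q3-x->q1 q3-y->q0

Remember how much of `xxy` the current input suffix matches. State q0 means no match yet; q1 means the last symbol is `x`; q2 means the last 2 symbols are `xx`; q3 means the last 3 symbols are `xxy`. Only q3 accepts. On a mismatch, fall back to the longest proper suffix that is still a prefix of `xxy`.
A 4-state machine:
        x   y  
>  q0   q1  q0 
   q1   q2  q0 
   q2   q2  q3 
 * q3   q1  q0 
(> = start, * = accepting)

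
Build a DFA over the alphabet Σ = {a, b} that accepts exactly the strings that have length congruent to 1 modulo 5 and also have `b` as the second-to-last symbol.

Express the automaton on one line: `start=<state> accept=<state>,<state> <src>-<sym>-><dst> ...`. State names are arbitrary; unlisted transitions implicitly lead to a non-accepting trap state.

Run two small machines in parallel and take their product. The first has 5 states tracking the input length modulo 5; the second has 7 states tracking the last 2 symbols read. A product state is a pair (one from each), accepting exactly when both do. Minimizing collapses redundant product states.
        a   b  
>  s0   s1  s1 
   s1   s2  s2 
   s2   s3  s3 
   s3   s4  s4 
   s4   s0  s5 
   s5   s6  s6 
 * s6   s2  s2 
(> = start, * = accepting)

start=s0 accept=s6 s0-a->s1 s0-b->s1 s1-a->s2 s1-b->s2 s2-a->s3 s2-b->s3 s3-a->s4 s3-b->s4 s4-a->s0 s4-b->s5 s5-a->s6 s5-b->s6 s6-a->s2 s6-b->s2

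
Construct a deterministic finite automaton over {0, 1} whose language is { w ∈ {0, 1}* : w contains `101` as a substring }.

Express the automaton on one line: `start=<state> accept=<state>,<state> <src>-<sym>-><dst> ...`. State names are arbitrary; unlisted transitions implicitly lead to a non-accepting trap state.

start=S0 accept=S3 S0-0->S0 S0-1->S1 S1-0->S2 S1-1->S1 S2-0->S0 S2-1->S3 S3-0->S3 S3-1->S3

Track how much of `101` has been matched so far: state S0 is no progress, S3 is the absorbing accept state reached once `101` has occurred. Intermediate states record partial matches; on a mismatch, fall back to the longest reusable overlap.
4 states suffice.
        0   1  
>  S0   S0  S1 
   S1   S2  S1 
   S2   S0  S3 
 * S3   S3  S3 
(> = start, * = accepting)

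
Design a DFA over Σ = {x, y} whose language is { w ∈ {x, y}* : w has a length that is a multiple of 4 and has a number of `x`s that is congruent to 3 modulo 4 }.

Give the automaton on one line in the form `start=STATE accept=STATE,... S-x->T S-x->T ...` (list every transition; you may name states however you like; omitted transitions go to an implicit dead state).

Handle the two conditions separately and then intersect. The first has 4 states tracking the input length modulo 4; the second has 4 states tracking the count of `x`s modulo 4. A product state is a pair (one from each), accepting exactly when both do.
16 states suffice.
          x    y  
>  q0     q1   q2 
   q1     q3   q4 
   q2     q4   q5 
   q3     q6   q7 
   q4     q7   q8 
   q5     q8   q9 
   q6     q0  q10 
   q7    q10  q11 
   q8    q11  q12 
   q9    q12   q0 
 * q10    q2  q13 
   q11   q13  q14 
   q12   q14   q1 
   q13    q5  q15 
   q14   q15   q3 
   q15    q9   q6 
(> = start, * = accepting)

start=q0 accept=q10 q0-x->q1 q0-y->q2 q1-x->q3 q1-y->q4 q2-x->q4 q2-y->q5 q3-x->q6 q3-y->q7 q4-x->q7 q4-y->q8 q5-x->q8 q5-y->q9 q6-x->q0 q6-y->q10 q7-x->q10 q7-y->q11 q8-x->q11 q8-y->q12 q9-x->q12 q9-y->q0 q10-x->q2 q10-y->q13 q11-x->q13 q11-y->q14 q12-x->q14 q12-y->q1 q13-x->q5 q13-y->q15 q14-x->q15 q14-y->q3 q15-x->q9 q15-y->q6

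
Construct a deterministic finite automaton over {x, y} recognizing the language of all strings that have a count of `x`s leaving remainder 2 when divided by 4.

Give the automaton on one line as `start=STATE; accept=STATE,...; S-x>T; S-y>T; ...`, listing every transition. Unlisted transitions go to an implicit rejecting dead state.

Keep the running count of `x`s modulo 4: each `x` advances along the cycle q0 → q1 → q2 → q3 → q0 while other symbols loop. Accept at q2.
4 states suffice.
        x   y  
>  q0   q1  q0 
   q1   q2  q1 
 * q2   q3  q2 
   q3   q0  q3 
(> = start, * = accepting)

start=q0; accept=q2; q0-x>q1; q0-y>q0; q1-x>q2; q1-y>q1; q2-x>q3; q2-y>q2; q3-x>q0; q3-y>q3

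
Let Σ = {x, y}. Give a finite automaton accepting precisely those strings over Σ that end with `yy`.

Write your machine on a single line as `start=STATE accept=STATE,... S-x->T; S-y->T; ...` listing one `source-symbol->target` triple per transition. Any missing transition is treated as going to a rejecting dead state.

start=s0; accept=s2; s0-x->s0; s0-y->s1; s1-x->s0; s1-y->s2; s2-x->s0; s2-y->s2

Let each state record the length of the longest suffix of the input read so far that is also a prefix of `yy`. s1 means the last symbol is `y`; s2 means the last 2 symbols are `yy`. Accept only at s2, where the string currently ends in `yy`.
        x   y  
>  s0   s0  s1 
   s1   s0  s2 
 * s2   s0  s2 
(> = start, * = accepting)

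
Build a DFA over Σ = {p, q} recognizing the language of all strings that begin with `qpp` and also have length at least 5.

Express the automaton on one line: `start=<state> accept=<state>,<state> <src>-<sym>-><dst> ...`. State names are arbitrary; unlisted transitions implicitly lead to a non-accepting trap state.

start=s0 accept=s6 s0-p->s1 s0-q->s2 s1-p->s1 s1-q->s1 s2-p->s3 s2-q->s1 s3-p->s4 s3-q->s1 s4-p->s5 s4-q->s5 s5-p->s6 s5-q->s6 s6-p->s6 s6-q->s6

Build one automaton per condition and run them in lockstep. The first has 5 states tracking whether the input so far still matches the prefix `qpp`; the second has 7 states tracking the input length, saturating at 6. A product state is a pair (one from each), accepting exactly when both do. After merging equivalent states the machine shrinks.
A 7-state machine:
        p   q  
>  s0   s1  s2 
   s1   s1  s1 
   s2   s3  s1 
   s3   s4  s1 
   s4   s5  s5 
   s5   s6  s6 
 * s6   s6  s6 
(> = start, * = accepting)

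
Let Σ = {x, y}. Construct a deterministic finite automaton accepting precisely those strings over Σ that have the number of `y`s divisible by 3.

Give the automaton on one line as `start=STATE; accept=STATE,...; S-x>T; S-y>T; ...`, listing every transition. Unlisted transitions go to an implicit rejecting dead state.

start=A; accept=A; A-x>A; A-y>B; B-x>B; B-y>C; C-x>C; C-y>A

Keep the running count of `y`s modulo 3: each `y` advances along the cycle A → B → C → A while other symbols loop. Accept at A.
With 3 states:
       x  y 
>* A   A  B 
   B   B  C 
   C   C  A 
(> = start, * = accepting)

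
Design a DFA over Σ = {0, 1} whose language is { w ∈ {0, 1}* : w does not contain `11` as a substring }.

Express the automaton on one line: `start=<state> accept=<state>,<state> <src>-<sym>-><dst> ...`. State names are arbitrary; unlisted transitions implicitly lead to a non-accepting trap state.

Track partial matches of the forbidden pattern `11`. State s2 is a dead state reached once `11` has occurred; every other state accepts. s0 means no part of `11` is currently matched.
3 states suffice.
        0   1  
>* s0   s0  s1 
 * s1   s0  s2 
   s2   s2  s2 
(> = start, * = accepting)

start=s0 accept=s0,s1 s0-0->s0 s0-1->s1 s1-0->s0 s1-1->s2 s2-0->s2 s2-1->s2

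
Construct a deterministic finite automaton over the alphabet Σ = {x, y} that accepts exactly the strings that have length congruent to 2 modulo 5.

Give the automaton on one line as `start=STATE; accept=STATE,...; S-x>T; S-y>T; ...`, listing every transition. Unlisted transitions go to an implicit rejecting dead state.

Count input length modulo 5: every symbol advances one step around the cycle q0 → q1 → q2 → q3 → q4 → q0. Accept at q2.
5 states suffice.
        x   y  
>  q0   q1  q1 
   q1   q2  q2 
 * q2   q3  q3 
   q3   q4  q4 
   q4   q0  q0 
(> = start, * = accepting)

start=q0; accept=q2; q0-x>q1; q0-y>q1; q1-x>q2; q1-y>q2; q2-x>q3; q2-y>q3; q3-x>q4; q3-y>q4; q4-x>q0; q4-y>q0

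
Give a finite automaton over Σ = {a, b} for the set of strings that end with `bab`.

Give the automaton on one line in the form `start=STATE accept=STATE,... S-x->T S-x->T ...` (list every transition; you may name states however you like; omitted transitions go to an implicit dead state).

Remember how much of `bab` the current input suffix matches. State q0 means no match yet; q1 means the last symbol is `b`; q2 means the last 2 symbols are `ba`; q3 means the last 3 symbols are `bab`. Only q3 accepts. On a mismatch, fall back to the longest proper suffix that is still a prefix of `bab`.
A 4-state machine:
        a   b  
>  q0   q0  q1 
   q1   q2  q1 
   q2   q0  q3 
 * q3   q2  q1 
(> = start, * = accepting)

start=q0 accept=q3 q0-a->q0 q0-b->q1 q1-a->q2 q1-b->q1 q2-a->q0 q2-b->q3 q3-a->q2 q3-b->q1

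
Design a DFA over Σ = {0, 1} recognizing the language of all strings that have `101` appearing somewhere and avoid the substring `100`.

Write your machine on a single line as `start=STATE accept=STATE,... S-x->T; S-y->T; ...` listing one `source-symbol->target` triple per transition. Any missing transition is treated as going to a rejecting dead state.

Run two small machines in parallel and take their product. The first has 4 states tracking whether and how much of `101` has been seen; the second has 4 states tracking partial matches of the forbidden pattern `100`. A product state is a pair (one from each), accepting exactly when both do. After merging equivalent states the machine shrinks.
6 states suffice.
       0  1 
>  A   A  B 
   B   C  B 
   C   D  E 
   D   D  D 
 * E   F  E 
 * F   D  E 
(> = start, * = accepting)

start=A; accept=E,F; A-0->A; A-1->B; B-0->C; B-1->B; C-0->D; C-1->E; D-0->D; D-1->D; E-0->F; E-1->E; F-0->D; F-1->E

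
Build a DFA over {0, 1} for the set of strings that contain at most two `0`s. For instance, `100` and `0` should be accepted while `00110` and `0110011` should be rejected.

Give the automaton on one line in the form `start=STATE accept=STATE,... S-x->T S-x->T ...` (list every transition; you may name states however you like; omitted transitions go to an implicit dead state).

Only the number of `0`s matters, and only up to 3. Make a chain q0 → q1 → q2 → q3 advanced by each `0` (with q3 absorbing); every other symbol self-loops. The accepting set is {q0, q1, q2}.
A 4-state machine:
        0   1  
>* q0   q1  q0 
 * q1   q2  q1 
 * q2   q3  q2 
   q3   q3  q3 
(> = start, * = accepting)

start=q0 accept=q0,q1,q2 q0-0->q1 q0-1->q0 q1-0->q2 q1-1->q1 q2-0->q3 q2-1->q2 q3-0->q3 q3-1->q3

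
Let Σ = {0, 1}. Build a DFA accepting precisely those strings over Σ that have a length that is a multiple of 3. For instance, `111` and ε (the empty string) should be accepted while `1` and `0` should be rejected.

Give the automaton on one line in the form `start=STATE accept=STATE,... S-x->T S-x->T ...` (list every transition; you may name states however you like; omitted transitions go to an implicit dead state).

start=S0 accept=S0 S0-0->S1 S0-1->S1 S1-0->S2 S1-1->S2 S2-0->S0 S2-1->S0

Count input length modulo 3: every symbol advances one step around the cycle S0 → S1 → S2 → S0. Accept at S0.
A 3-state machine:
        0   1  
>* S0   S1  S1 
   S1   S2  S2 
   S2   S0  S0 
(> = start, * = accepting)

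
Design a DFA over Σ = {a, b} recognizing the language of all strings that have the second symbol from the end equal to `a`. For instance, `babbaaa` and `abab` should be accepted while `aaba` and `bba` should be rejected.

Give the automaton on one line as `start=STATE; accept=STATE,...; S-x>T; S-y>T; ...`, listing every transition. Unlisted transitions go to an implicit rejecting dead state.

Because acceptance depends on a position counted from the end, the machine has to buffer the most recent 2 symbols. Make each state the string of the last up-to-2 symbols read; on input `x` shift the window left and append `x`. Accept when the buffered window has length 2 and begins with `a`.
A 7-state machine:
        a   b  
>  S0   S1  S2 
   S1   S3  S4 
   S2   S5  S6 
 * S3   S3  S4 
 * S4   S5  S6 
   S5   S3  S4 
   S6   S5  S6 
(> = start, * = accepting)

start=S0; accept=S3,S4; S0-a>S1; S0-b>S2; S1-a>S3; S1-b>S4; S2-a>S5; S2-b>S6; S3-a>S3; S3-b>S4; S4-a>S5; S4-b>S6; S5-a>S3; S5-b>S4; S6-a>S5; S6-b>S6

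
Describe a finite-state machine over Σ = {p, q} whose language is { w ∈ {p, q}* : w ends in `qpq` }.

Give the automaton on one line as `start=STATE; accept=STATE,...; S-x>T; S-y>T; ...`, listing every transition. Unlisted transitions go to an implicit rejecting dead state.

Let each state record the length of the longest suffix of the input read so far that is also a prefix of `qpq`. S1 means the last symbol is `q`; S2 means the last 2 symbols are `qp`; S3 means the last 3 symbols are `qpq`. Accept only at S3, where the string currently ends in `qpq`.
With 4 states:
        p   q  
>  S0   S0  S1 
   S1   S2  S1 
   S2   S0  S3 
 * S3   S2  S1 
(> = start, * = accepting)

start=S0; accept=S3; S0-p>S0; S0-q>S1; S1-p>S2; S1-q>S1; S2-p>S0; S2-q>S3; S3-p>S2; S3-q>S1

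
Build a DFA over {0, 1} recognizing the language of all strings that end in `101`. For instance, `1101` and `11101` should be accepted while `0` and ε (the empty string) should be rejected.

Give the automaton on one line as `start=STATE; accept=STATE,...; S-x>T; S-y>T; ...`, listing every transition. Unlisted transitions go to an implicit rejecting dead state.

Remember how much of `101` the current input suffix matches. State S0 means no match yet; S1 means the last symbol is `1`; S2 means the last 2 symbols are `10`; S3 means the last 3 symbols are `101`. Only S3 accepts. On a mismatch, fall back to the longest proper suffix that is still a prefix of `101`.
4 states suffice.
        0   1  
>  S0   S0  S1 
   S1   S2  S1 
   S2   S0  S3 
 * S3   S2  S1 
(> = start, * = accepting)

start=S0; accept=S3; S0-0>S0; S0-1>S1; S1-0>S2; S1-1>S1; S2-0>S0; S2-1>S3; S3-0>S2; S3-1>S1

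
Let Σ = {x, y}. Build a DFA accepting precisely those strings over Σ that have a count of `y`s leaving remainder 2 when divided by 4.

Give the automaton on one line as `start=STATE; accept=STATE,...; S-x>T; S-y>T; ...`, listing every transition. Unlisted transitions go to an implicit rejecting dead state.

start=s0; accept=s2; s0-x>s0; s0-y>s1; s1-x>s1; s1-y>s2; s2-x>s2; s2-y>s3; s3-x>s3; s3-y>s0

The only thing that matters is how many `y`s have appeared, reduced mod 4. Use one state per residue: s0 for 0, …, s3 for 3. Reading `y` moves to the next residue; anything else stays put. s2 is accepting.
        x   y  
>  s0   s0  s1 
   s1   s1  s2 
 * s2   s2  s3 
   s3   s3  s0 
(> = start, * = accepting)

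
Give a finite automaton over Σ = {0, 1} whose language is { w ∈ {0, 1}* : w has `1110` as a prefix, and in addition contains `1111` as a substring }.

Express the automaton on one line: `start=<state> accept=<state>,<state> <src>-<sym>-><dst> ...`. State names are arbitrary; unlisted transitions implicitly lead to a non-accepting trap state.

start=s0 accept=s9 s0-0->s1 s0-1->s2 s1-0->s1 s1-1->s1 s2-0->s1 s2-1->s3 s3-0->s1 s3-1->s4 s4-0->s5 s4-1->s1 s5-0->s5 s5-1->s6 s6-0->s5 s6-1->s7 s7-0->s5 s7-1->s8 s8-0->s5 s8-1->s9 s9-0->s9 s9-1->s9

Run two small machines in parallel and take their product. The first has 6 states tracking whether the input so far still matches the prefix `1110`; the second has 5 states tracking whether and how much of `1111` has been seen. A product state is a pair (one from each), accepting exactly when both do. Minimizing collapses redundant product states.
        0   1  
>  s0   s1  s2 
   s1   s1  s1 
   s2   s1  s3 
   s3   s1  s4 
   s4   s5  s1 
   s5   s5  s6 
   s6   s5  s7 
   s7   s5  s8 
   s8   s5  s9 
 * s9   s9  s9 
(> = start, * = accepting)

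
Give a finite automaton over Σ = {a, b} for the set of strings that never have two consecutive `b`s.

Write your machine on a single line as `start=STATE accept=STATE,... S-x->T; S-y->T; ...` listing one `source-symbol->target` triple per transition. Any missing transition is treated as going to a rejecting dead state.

start=q0; accept=q0,q1; q0-a->q0; q0-b->q1; q1-a->q0; q1-b->q2; q2-a->q2; q2-b->q2

Track partial matches of the forbidden pattern `bb`. State q2 is a dead state reached once `bb` has occurred; every other state accepts. q0 means no part of `bb` is currently matched.
3 states suffice.
        a   b  
>* q0   q0  q1 
 * q1   q0  q2 
   q2   q2  q2 
(> = start, * = accepting)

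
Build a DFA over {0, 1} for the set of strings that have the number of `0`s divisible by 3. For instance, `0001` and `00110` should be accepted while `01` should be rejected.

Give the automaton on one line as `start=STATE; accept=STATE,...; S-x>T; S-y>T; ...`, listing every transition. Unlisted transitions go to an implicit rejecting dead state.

Keep the running count of `0`s modulo 3: each `0` advances along the cycle s0 → s1 → s2 → s0 while other symbols loop. Accept at s0.
A 3-state machine:
        0   1  
>* s0   s1  s0 
   s1   s2  s1 
   s2   s0  s2 
(> = start, * = accepting)

start=s0; accept=s0; s0-0>s1; s0-1>s0; s1-0>s2; s1-1>s1; s2-0>s0; s2-1>s2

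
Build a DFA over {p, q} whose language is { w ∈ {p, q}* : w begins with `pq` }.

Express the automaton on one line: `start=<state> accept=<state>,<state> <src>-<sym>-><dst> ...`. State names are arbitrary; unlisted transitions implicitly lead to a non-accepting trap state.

Check the first 2 symbols one by one: S0 through S1 record how many have matched `pq` so far; any wrong symbol goes to the dead state S3. After all 2 match we enter the accepting sink S2.
With 4 states:
        p   q  
>  S0   S1  S3 
   S1   S3  S2 
 * S2   S2  S2 
   S3   S3  S3 
(> = start, * = accepting)

start=S0 accept=S2 S0-p->S1 S0-q->S3 S1-p->S3 S1-q->S2 S2-p->S2 S2-q->S2 S3-p->S3 S3-q->S3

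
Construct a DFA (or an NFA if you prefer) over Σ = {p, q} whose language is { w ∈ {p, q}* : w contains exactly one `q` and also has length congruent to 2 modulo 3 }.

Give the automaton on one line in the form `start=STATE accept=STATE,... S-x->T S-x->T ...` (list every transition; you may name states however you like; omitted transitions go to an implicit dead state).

start=s0 accept=s4 s0-p->s1 s0-q->s2 s1-p->s3 s1-q->s4 s2-p->s4 s2-q->s5 s3-p->s0 s3-q->s6 s4-p->s6 s4-q->s7 s5-p->s7 s5-q->s7 s6-p->s2 s6-q->s8 s7-p->s8 s7-q->s8 s8-p->s5 s8-q->s5

Handle the two conditions separately and then intersect. One (3 states) tracks the count of `q`s, saturating at 2; the other (3 states) tracks the input length modulo 3. Each combined state is a pair, one component from each; accept when both components accept.
With 9 states:
        p   q  
>  s0   s1  s2 
   s1   s3  s4 
   s2   s4  s5 
   s3   s0  s6 
 * s4   s6  s7 
   s5   s7  s7 
   s6   s2  s8 
   s7   s8  s8 
   s8   s5  s5 
(> = start, * = accepting)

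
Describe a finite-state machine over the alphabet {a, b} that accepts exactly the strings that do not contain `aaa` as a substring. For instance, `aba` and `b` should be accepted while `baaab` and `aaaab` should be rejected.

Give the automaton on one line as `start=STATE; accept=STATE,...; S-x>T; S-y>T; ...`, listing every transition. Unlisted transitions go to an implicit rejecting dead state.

start=q0; accept=q0,q1,q2; q0-a>q1; q0-b>q0; q1-a>q2; q1-b>q0; q2-a>q3; q2-b>q0; q3-a>q3; q3-b>q3

Track partial matches of the forbidden pattern `aaa`. State q3 is a dead state reached once `aaa` has occurred; every other state accepts. q0 means no part of `aaa` is currently matched.
        a   b  
>* q0   q1  q0 
 * q1   q2  q0 
 * q2   q3  q0 
   q3   q3  q3 
(> = start, * = accepting)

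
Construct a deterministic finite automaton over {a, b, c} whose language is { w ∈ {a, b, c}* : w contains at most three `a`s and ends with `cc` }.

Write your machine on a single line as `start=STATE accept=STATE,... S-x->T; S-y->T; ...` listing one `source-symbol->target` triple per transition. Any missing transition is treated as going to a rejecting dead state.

start=q0; accept=q5,q8,q11,q13; q0-a->q1; q0-b->q0; q0-c->q2; q1-a->q3; q1-b->q1; q1-c->q4; q2-a->q1; q2-b->q0; q2-c->q5; q3-a->q6; q3-b->q3; q3-c->q7; q4-a->q3; q4-b->q1; q4-c->q8; q5-a->q1; q5-b->q0; q5-c->q5; q6-a->q9; q6-b->q6; q6-c->q10; q7-a->q6; q7-b->q3; q7-c->q11; q8-a->q3; q8-b->q1; q8-c->q8; q9-a->q9; q9-b->q9; q9-c->q12; q10-a->q9; q10-b->q6; q10-c->q13; q11-a->q6; q11-b->q3; q11-c->q11; q12-a->q9; q12-b->q9; q12-c->q14; q13-a->q9; q13-b->q6; q13-c->q13; q14-a->q9; q14-b->q9; q14-c->q14

Handle the two conditions separately and then intersect. One (5 states) tracks the count of `a`s, saturating at 4; the other (3 states) tracks how much of the suffix `cc` has currently been matched. Each combined state is a pair, one component from each; accept when both components accept.
A 15-state machine:
          a    b    c  
>  q0     q1   q0   q2 
   q1     q3   q1   q4 
   q2     q1   q0   q5 
   q3     q6   q3   q7 
   q4     q3   q1   q8 
 * q5     q1   q0   q5 
   q6     q9   q6  q10 
   q7     q6   q3  q11 
 * q8     q3   q1   q8 
   q9     q9   q9  q12 
   q10    q9   q6  q13 
 * q11    q6   q3  q11 
   q12    q9   q9  q14 
 * q13    q9   q6  q13 
   q14    q9   q9  q14 
(> = start, * = accepting)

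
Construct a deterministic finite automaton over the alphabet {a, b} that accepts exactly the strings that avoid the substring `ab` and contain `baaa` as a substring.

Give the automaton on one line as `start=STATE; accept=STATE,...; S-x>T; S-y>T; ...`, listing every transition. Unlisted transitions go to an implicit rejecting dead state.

Handle the two conditions separately and then intersect. The first has 3 states tracking partial matches of the forbidden pattern `ab`; the second has 5 states tracking whether and how much of `baaa` has been seen. A product state is a pair (one from each), accepting exactly when both do.
        a   b  
>  S0   S1  S2 
   S1   S1  S3 
   S2   S4  S2 
   S3   S5  S3 
   S4   S6  S3 
   S5   S7  S3 
   S6   S8  S3 
   S7   S9  S3 
 * S8   S8  S9 
   S9   S9  S9 
(> = start, * = accepting)

start=S0; accept=S8; S0-a>S1; S0-b>S2; S1-a>S1; S1-b>S3; S2-a>S4; S2-b>S2; S3-a>S5; S3-b>S3; S4-a>S6; S4-b>S3; S5-a>S7; S5-b>S3; S6-a>S8; S6-b>S3; S7-a>S9; S7-b>S3; S8-a>S8; S8-b>S9; S9-a>S9; S9-b>S9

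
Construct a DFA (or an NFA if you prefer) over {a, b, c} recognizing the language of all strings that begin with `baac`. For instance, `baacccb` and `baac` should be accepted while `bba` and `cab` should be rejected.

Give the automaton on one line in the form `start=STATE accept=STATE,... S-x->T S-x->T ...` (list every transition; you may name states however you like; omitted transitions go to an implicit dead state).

start=S0 accept=S4 S0-a->S5 S0-b->S1 S0-c->S5 S1-a->S2 S1-b->S5 S1-c->S5 S2-a->S3 S2-b->S5 S2-c->S5 S3-a->S5 S3-b->S5 S3-c->S4 S4-a->S4 S4-b->S4 S4-c->S4 S5-a->S5 S5-b->S5 S5-c->S5

Check the first 4 symbols one by one: S0 through S3 record how many have matched `baac` so far; any wrong symbol goes to the dead state S5. After all 4 match we enter the accepting sink S4.
A 6-state machine:
        a   b   c  
>  S0   S5  S1  S5 
   S1   S2  S5  S5 
   S2   S3  S5  S5 
   S3   S5  S5  S4 
 * S4   S4  S4  S4 
   S5   S5  S5  S5 
(> = start, * = accepting)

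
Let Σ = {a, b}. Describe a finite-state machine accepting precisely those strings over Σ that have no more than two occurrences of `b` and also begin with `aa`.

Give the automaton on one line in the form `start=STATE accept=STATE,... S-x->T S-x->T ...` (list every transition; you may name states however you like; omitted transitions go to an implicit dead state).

Handle the two conditions separately and then intersect. One (4 states) tracks the count of `b`s, saturating at 3; the other (4 states) tracks whether the input so far still matches the prefix `aa`. Each combined state is a pair, one component from each; accept when both components accept. Equivalent product states are then merged.
A 6-state machine:
        a   b  
>  q0   q1  q2 
   q1   q3  q2 
   q2   q2  q2 
 * q3   q3  q4 
 * q4   q4  q5 
 * q5   q5  q2 
(> = start, * = accepting)

start=q0 accept=q3,q4,q5 q0-a->q1 q0-b->q2 q1-a->q3 q1-b->q2 q2-a->q2 q2-b->q2 q3-a->q3 q3-b->q4 q4-a->q4 q4-b->q5 q5-a->q5 q5-b->q2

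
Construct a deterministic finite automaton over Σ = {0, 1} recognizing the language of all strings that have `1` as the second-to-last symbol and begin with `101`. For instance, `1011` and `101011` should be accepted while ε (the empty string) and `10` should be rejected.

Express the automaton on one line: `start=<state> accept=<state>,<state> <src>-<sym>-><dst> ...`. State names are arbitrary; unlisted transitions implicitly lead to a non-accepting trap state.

Build one automaton per condition and run them in lockstep. The first has 7 states tracking the last 2 symbols read; the second has 5 states tracking whether the input so far still matches the prefix `101`. A product state is a pair (one from each), accepting exactly when both do. Equivalent product states are then merged.
With 8 states:
        0   1  
>  q0   q1  q2 
   q1   q1  q1 
   q2   q3  q1 
   q3   q1  q4 
   q4   q5  q6 
 * q5   q7  q4 
 * q6   q5  q6 
   q7   q7  q4 
(> = start, * = accepting)

start=q0 accept=q5,q6 q0-0->q1 q0-1->q2 q1-0->q1 q1-1->q1 q2-0->q3 q2-1->q1 q3-0->q1 q3-1->q4 q4-0->q5 q4-1->q6 q5-0->q7 q5-1->q4 q6-0->q5 q6-1->q6 q7-0->q7 q7-1->q4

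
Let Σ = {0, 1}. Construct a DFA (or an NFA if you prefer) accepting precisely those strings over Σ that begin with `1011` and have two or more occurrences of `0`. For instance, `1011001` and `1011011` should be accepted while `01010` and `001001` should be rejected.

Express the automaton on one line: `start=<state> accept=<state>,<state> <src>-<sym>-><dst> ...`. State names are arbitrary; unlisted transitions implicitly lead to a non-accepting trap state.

start=q0 accept=q6 q0-0->q1 q0-1->q2 q1-0->q1 q1-1->q1 q2-0->q3 q2-1->q1 q3-0->q1 q3-1->q4 q4-0->q1 q4-1->q5 q5-0->q6 q5-1->q5 q6-0->q6 q6-1->q6

Handle the two conditions separately and then intersect. One (6 states) tracks whether the input so far still matches the prefix `1011`; the other (4 states) tracks the count of `0`s, saturating at 3. Each combined state is a pair, one component from each; accept when both components accept. Minimizing collapses redundant product states.
With 7 states:
        0   1  
>  q0   q1  q2 
   q1   q1  q1 
   q2   q3  q1 
   q3   q1  q4 
   q4   q1  q5 
   q5   q6  q5 
 * q6   q6  q6 
(> = start, * = accepting)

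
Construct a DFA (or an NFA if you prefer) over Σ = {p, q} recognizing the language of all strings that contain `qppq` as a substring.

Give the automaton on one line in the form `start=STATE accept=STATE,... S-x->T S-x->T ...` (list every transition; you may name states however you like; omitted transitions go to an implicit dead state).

start=A accept=E A-p->A A-q->B B-p->C B-q->B C-p->D C-q->B D-p->A D-q->E E-p->E E-q->E

States A..D record the length of the longest prefix of `qppq` that matches the current input suffix. Reaching E means `qppq` has been seen, and we stay there forever. Accept from E.
A 5-state machine:
       p  q 
>  A   A  B 
   B   C  B 
   C   D  B 
   D   A  E 
 * E   E  E 
(> = start, * = accepting)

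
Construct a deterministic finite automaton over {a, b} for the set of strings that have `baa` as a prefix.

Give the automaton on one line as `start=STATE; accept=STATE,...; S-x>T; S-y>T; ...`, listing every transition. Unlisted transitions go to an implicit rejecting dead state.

Walk along `baa` while the input agrees: from S0 take `b` to S1, and so on. Any deviation drops to the rejecting sink S4. Once S3 is reached the prefix is confirmed and every continuation is accepted.
        a   b  
>  S0   S4  S1 
   S1   S2  S4 
   S2   S3  S4 
 * S3   S3  S3 
   S4   S4  S4 
(> = start, * = accepting)

start=S0; accept=S3; S0-a>S4; S0-b>S1; S1-a>S2; S1-b>S4; S2-a>S3; S2-b>S4; S3-a>S3; S3-b>S3; S4-a>S4; S4-b>S4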